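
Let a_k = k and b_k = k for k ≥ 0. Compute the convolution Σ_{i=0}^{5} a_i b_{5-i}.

This is [x^5] in the product of the two ordinary generating functions.
Σ = 0·5 + 1·4 + 2·3 + 3·2 + 4·1 + 5·0 = 20.

20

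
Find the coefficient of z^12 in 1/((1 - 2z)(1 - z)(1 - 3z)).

Partial fractions give a closed form: a_n = (-4)·2^n + (1/2)·1^n + (9/2)·3^n.
At n = 12: a_12 = 2375101.

2375101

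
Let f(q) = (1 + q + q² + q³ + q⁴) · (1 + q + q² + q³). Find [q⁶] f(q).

2

(1 + q + q² + q³ + q⁴) has coefficients 1,1,1,1,1 for degrees 0…4.
(1 + q + q² + q³) has coefficients 1,1,1,1,0,0,0 for degrees 0…6.
[q⁶] = 1·0 + 1·0 + 1·0 + 1·1 + 1·1 = 2.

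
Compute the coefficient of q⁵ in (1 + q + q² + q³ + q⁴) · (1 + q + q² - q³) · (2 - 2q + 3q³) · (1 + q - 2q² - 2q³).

(1 + q + q² + q³ + q⁴) has coefficients 1,1,1,1,1 for degrees 0…4.
(1 + q + q² - q³) has coefficients 1,1,1,-1,0,0 for degrees 0…5.
Multiplying by (2 - 2q + 3q³) gives running coefficients 2,0,0,-1,5,3 for degrees 0…5.
Finally multiplying by (1 + q - 2q² - 2q³), the product of all factors after the first has coefficients 2,2,-4,-5,4,10 for degrees 0…5.
[q⁵] = 1·10 + 1·4 + 1·(-5) + 1·(-4) + 1·2 = 7.

7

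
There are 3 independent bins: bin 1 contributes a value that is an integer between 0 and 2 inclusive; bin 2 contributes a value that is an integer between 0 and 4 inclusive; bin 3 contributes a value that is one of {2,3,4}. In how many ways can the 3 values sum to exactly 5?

8

The generating function for the choices is (1 + x + x²)·(1 + x + x² + x³ + x⁴)·(x² + x³ + x⁴); the count is [x⁵].
(1 + x + x²) has coefficients 1,1,1 for degrees 0…2.
(1 + x + x² + x³ + x⁴) has coefficients 1,1,1,1,1,0 for degrees 0…5.
Finally multiplying by (x² + x³ + x⁴), the product of all factors after the first has coefficients 0,0,1,2,3,3 for degrees 0…5.
[x⁵] = 1·3 + 1·3 + 1·2 = 8.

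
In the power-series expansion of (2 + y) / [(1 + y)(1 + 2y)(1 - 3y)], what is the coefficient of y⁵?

217

Partial fractions give a closed form: a_n = (-1/4)·(-1)^n + (6/5)·(-2)^n + (21/20)·3^n.
At n = 5: a_5 = 217.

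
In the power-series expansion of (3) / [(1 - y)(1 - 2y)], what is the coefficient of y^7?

765

The denominator gives the recurrence a_n = 3a_(n−1) − 2a_(n−2) for n ≥ 3; the numerator fixes a_0 = 3, a_1 = 9, a_2 = 21.
Iterating: 3, 9, 21, 45, 93, 189, 381, 765, so a_7 = 765.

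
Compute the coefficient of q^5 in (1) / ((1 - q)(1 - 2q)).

The denominator gives the recurrence a_n = 3a_(n−1) − 2a_(n−2) for n ≥ 2; the numerator fixes a_0 = 1, a_1 = 3.
Iterating: 1, 3, 7, 15, 31, 63, so a_5 = 63.

63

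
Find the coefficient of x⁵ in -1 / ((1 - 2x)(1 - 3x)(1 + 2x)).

-399

Partial fractions give a closed form: a_n = (1)·2^n + (-9/5)·3^n + (-1/5)·(-2)^n.
At n = 5: a_5 = -399.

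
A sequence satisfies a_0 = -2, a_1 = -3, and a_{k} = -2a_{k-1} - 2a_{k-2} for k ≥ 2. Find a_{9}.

The ordinary generating function has denominator 1 + 2y + 2y^2.
Iterating the recurrence: a_0,…,a_{9} = -2, -3, 10, -14, 8, 12, -40, 56, -32, -48.

-48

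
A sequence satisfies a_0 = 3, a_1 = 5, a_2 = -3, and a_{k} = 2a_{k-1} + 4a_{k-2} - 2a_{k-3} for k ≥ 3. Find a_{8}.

The ordinary generating function has denominator 1 - 2y - 4y^2 + 2y^3.
Iterating the recurrence: a_0,…,a_{8} = 3, 5, -3, 8, -6, 26, 12, 140, 276.

276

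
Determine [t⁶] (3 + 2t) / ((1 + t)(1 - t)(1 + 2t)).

The denominator gives the recurrence a_n = −2a_(n−1) + a_(n−2) + 2a_(n−3) for n ≥ 3; the numerator fixes a_0 = 3, a_1 = -4, a_2 = 11.
Iterating: 3, -4, 11, -20, 43, -84, 171, so a_6 = 171.

171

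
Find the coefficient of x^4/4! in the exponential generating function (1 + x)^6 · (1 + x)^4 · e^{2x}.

The EGF product rule gives c_4 = Σ_{k_1+k_2+k_3=4} C(4; k_1,k_2,k_3) · ∏ g_i(k_i), where (1+x)^6 gives the falling factorial (6)_k; (1+x)^4 gives the falling factorial (4)_k; e^{2x} gives (2)^k.
g_1(k) for k = 0…4: 1, 6, 30, 120, 360.
g_2(k) for k = 0…4: 1, 4, 12, 24, 24.
g_3(k) for k = 0…4: 1, 2, 4, 8, 16.
First combine the last two factors: h(k) = Σ_j C(k,j)·g_2(j)·g_3(k−j) for k = 0…4: 1, 6, 32, 152, 648.
c_4 = Σ_k C(4,k)·g_1(k)·h(4−k) = 1·1·648 + 4·6·152 + 6·30·32 + 4·120·6 + 1·360·1 = 648 + 3648 + 5760 + 2880 + 360 = 13296.

13296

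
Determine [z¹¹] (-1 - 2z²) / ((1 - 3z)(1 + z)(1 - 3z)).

The denominator gives the recurrence a_n = 5a_(n−1) − 3a_(n−2) − 9a_(n−3) for n ≥ 3; the numerator fixes a_0 = -1, a_1 = -5, a_2 = -24.
Iterating: -1, -5, -24, -96, -363, -1311, -4602, -15810, -53445, -178377, -589260, -1930164, so a_11 = -1930164.

-1930164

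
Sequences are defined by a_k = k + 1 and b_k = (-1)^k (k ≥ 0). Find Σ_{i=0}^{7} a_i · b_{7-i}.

Write out a_i and b_{7-i} for i = 0,…,7 and sum the products.
Σ = 1·(-1) + 2·1 + 3·(-1) + 4·1 + 5·(-1) + 6·1 + 7·(-1) + 8·1 = 4.

4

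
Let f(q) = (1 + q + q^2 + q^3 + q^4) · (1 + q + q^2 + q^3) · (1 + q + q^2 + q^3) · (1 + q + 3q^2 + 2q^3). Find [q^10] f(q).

42

(1 + q + q^2 + q^3 + q^4) has coefficients 1,1,1,1,1 for degrees 0…4.
(1 + q + q^2 + q^3) has coefficients 1,1,1,1,0,0,0,0,0,0,0 for degrees 0…10.
Multiplying by (1 + q + q^2 + q^3) gives running coefficients 1,2,3,4,3,2,1,0,0,0,0 for degrees 0…10.
Finally multiplying by (1 + q + 3q^2 + 2q^3), the product of all factors after the first has coefficients 1,3,8,15,20,23,20,13,7,2,0 for degrees 0…10.
[q^10] = 1·0 + 1·2 + 1·7 + 1·13 + 1·20 = 42.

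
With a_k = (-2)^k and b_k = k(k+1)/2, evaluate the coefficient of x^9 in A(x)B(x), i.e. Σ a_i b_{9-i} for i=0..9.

This is [x^9] in the product of the two ordinary generating functions.
Σ = 1·45 − 2·36 + 4·28 − 8·21 + 16·15 − 32·10 + 64·6 − 128·3 + 256·1 − 512·0 = 93.

93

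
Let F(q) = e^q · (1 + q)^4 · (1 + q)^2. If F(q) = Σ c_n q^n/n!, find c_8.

The EGF product rule gives c_8 = Σ_{k_1+k_2+k_3=8} C(8; k_1,k_2,k_3) · ∏ g_i(k_i), where e^q gives (1)^k; (1+q)^4 gives the falling factorial (4)_k; (1+q)^2 gives the falling factorial (2)_k.
g_1(k) for k = 0…8: 1, 1, 1, 1, 1, 1, 1, 1, 1.
g_2(k) for k = 0…8: 1, 4, 12, 24, 24, 0, 0, 0, 0.
g_3(k) for k = 0…8: 1, 2, 2, 0, 0, 0, 0, 0, 0.
First combine the last two factors: h(k) = Σ_j C(k,j)·g_2(j)·g_3(k−j) for k = 0…8: 1, 6, 30, 120, 360, 720, 720, 0, 0.
c_8 = Σ_k C(8,k)·g_1(k)·h(8−k) = 28·1·720 + 56·1·720 + 70·1·360 + 56·1·120 + 28·1·30 + 8·1·6 + 1·1·1 = 20160 + 40320 + 25200 + 6720 + 840 + 48 + 1 = 93289.

93289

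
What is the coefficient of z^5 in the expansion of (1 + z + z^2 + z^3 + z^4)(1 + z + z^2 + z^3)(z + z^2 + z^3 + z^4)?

(1 + z + z^2 + z^3 + z^4) has coefficients 1,1,1,1,1 for degrees 0…4.
(1 + z + z^2 + z^3) has coefficients 1,1,1,1,0,0 for degrees 0…5.
Finally multiplying by (z + z^2 + z^3 + z^4), the product of all factors after the first has coefficients 0,1,2,3,4,3 for degrees 0…5.
[z^5] = 1·3 + 1·4 + 1·3 + 1·2 + 1·1 = 13.

13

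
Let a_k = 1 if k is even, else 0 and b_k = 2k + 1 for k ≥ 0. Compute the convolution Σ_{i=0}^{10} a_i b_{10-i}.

66

The convolution is the t^10 coefficient of A(t)B(t).
Σ = 1·21 + 0·19 + 1·17 + 0·15 + 1·13 + 0·11 + 1·9 + 0·7 + 1·5 + 0·3 + 1·1 = 66.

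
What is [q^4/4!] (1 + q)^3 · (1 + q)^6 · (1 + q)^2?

The EGF product rule gives c_4 = Σ_{k_1+k_2+k_3=4} C(4; k_1,k_2,k_3) · ∏ g_i(k_i), where (1+q)^3 gives the falling factorial (3)_k; (1+q)^6 gives the falling factorial (6)_k; (1+q)^2 gives the falling factorial (2)_k.
g_1(k) for k = 0…4: 1, 3, 6, 6, 0.
g_2(k) for k = 0…4: 1, 6, 30, 120, 360.
g_3(k) for k = 0…4: 1, 2, 2, 0, 0.
First combine the last two factors: h(k) = Σ_j C(k,j)·g_2(j)·g_3(k−j) for k = 0…4: 1, 8, 56, 336, 1680.
c_4 = Σ_k C(4,k)·g_1(k)·h(4−k) = 1·1·1680 + 4·3·336 + 6·6·56 + 4·6·8 = 1680 + 4032 + 2016 + 192 = 7920.

7920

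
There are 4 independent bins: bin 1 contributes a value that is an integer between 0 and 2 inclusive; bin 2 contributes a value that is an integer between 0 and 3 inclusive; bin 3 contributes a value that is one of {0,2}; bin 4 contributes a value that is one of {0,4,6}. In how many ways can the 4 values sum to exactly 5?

6

The generating function for the choices is (1 + y + y^2)·(1 + y + y^2 + y^3)·(1 + y^2)·(1 + y^4 + y^6); the count is [y^5].
(1 + y + y^2) has coefficients 1,1,1 for degrees 0…2.
(1 + y + y^2 + y^3) has coefficients 1,1,1,1,0,0 for degrees 0…5.
Multiplying by (1 + y^2) gives running coefficients 1,1,2,2,1,1 for degrees 0…5.
Finally multiplying by (1 + y^4 + y^6), the product of all factors after the first has coefficients 1,1,2,2,2,2 for degrees 0…5.
[y^5] = 1·2 + 1·2 + 1·2 = 6.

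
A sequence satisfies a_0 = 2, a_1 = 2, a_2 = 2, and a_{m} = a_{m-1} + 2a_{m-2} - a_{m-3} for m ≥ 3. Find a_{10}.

The ordinary generating function has denominator 1 - y - 2y^2 + y^3.
Iterating the recurrence: a_0,…,a_{10} = 2, 2, 2, 4, 6, 12, 20, 38, 66, 122, 216.

216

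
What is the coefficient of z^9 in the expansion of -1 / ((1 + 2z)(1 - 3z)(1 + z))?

-8448

Partial fractions give a closed form: a_n = (-4/5)·(-2)^n + (-9/20)·3^n + (1/4)·(-1)^n.
At n = 9: a_9 = -8448.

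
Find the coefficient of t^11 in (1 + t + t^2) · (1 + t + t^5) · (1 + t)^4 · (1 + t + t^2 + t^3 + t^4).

43

(1 + t + t^2) has coefficients 1,1,1 for degrees 0…2.
(1 + t + t^5) has coefficients 1,1,0,0,0,1,0,0,0,0,0,0 for degrees 0…11.
Multiplying by (1 + t)^4 gives running coefficients 1,5,10,10,5,2,4,6,4,1,0,0 for degrees 0…11.
Finally multiplying by (1 + t + t^2 + t^3 + t^4), the product of all factors after the first has coefficients 1,6,16,26,31,32,31,27,21,17,15,11 for degrees 0…11.
[t^11] = 1·11 + 1·15 + 1·17 = 43.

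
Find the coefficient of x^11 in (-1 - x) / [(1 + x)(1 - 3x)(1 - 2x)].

-527345

Partial fractions give a closed form: a_n = (-3)·3^n + (2)·2^n.
At n = 11: a_11 = -527345.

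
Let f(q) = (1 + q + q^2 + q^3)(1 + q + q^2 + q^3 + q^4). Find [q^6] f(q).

(1 + q + q^2 + q^3) has coefficients 1,1,1,1 for degrees 0…3.
(1 + q + q^2 + q^3 + q^4) has coefficients 1,1,1,1,1,0,0 for degrees 0…6.
[q^6] = 1·0 + 1·0 + 1·1 + 1·1 = 2.

2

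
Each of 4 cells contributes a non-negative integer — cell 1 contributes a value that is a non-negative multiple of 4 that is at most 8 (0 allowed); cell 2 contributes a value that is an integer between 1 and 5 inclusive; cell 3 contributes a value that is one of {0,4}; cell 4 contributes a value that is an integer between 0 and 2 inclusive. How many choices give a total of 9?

The generating function for the choices is (1 + t⁴ + t⁸)·(t + t² + t³ + t⁴ + t⁵)·(1 + t⁴)·(1 + t + t²); the count is [t⁹].
(1 + t⁴ + t⁸) has coefficients 1,0,0,0,1,0,0,0,1 for degrees 0…8.
(t + t² + t³ + t⁴ + t⁵) has coefficients 0,1,1,1,1,1,0,0,0,0 for degrees 0…9.
Multiplying by (1 + t⁴) gives running coefficients 0,1,1,1,1,2,1,1,1,1 for degrees 0…9.
Finally multiplying by (1 + t + t²), the product of all factors after the first has coefficients 0,1,2,3,3,4,4,4,3,3 for degrees 0…9.
[t⁹] = 1·3 + 1·4 + 1·1 = 8.

8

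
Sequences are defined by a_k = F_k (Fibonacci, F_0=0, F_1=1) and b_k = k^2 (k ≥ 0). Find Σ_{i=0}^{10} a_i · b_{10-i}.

839

Write out a_i and b_{10-i} for i = 0,…,10 and sum the products.
Σ = 0·100 + 1·81 + 1·64 + 2·49 + 3·36 + 5·25 + 8·16 + 13·9 + 21·4 + 34·1 + 55·0 = 839.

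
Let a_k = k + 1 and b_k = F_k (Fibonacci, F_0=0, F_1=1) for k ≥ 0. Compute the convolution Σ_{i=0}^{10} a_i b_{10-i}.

364

The convolution is the t^10 coefficient of A(t)B(t).
Σ = 1·55 + 2·34 + 3·21 + 4·13 + 5·8 + 6·5 + 7·3 + 8·2 + 9·1 + 10·1 + 11·0 = 364.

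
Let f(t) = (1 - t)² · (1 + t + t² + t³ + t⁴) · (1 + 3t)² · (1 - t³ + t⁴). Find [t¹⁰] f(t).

(1 - t)² has coefficients 1,-2,1 for degrees 0…2.
(1 + t + t² + t³ + t⁴) has coefficients 1,1,1,1,1,0,0,0,0,0,0 for degrees 0…10.
Multiplying by (1 + 3t)² gives running coefficients 1,7,16,16,16,15,9,0,0,0,0 for degrees 0…10.
Finally multiplying by (1 - t³ + t⁴), the product of all factors after the first has coefficients 1,7,16,15,10,6,9,0,1,6,9 for degrees 0…10.
[t¹⁰] = 1·9 − 2·6 + 1·1 = -2.

-2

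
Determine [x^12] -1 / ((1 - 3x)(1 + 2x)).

-320503

Partial fractions give a closed form: a_n = (-3/5)·3^n + (-2/5)·(-2)^n.
At n = 12: a_12 = -320503.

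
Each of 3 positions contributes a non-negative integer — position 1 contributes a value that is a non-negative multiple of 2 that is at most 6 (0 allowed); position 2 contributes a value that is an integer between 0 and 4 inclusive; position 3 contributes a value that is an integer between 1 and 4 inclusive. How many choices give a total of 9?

9

The generating function for the choices is (1 + y² + y⁴ + y⁶)·(1 + y + y² + y³ + y⁴)·(y + y² + y³ + y⁴); the count is [y⁹].
(1 + y² + y⁴ + y⁶) has coefficients 1,0,1,0,1,0,1 for degrees 0…6.
(1 + y + y² + y³ + y⁴) has coefficients 1,1,1,1,1,0,0,0,0,0 for degrees 0…9.
Finally multiplying by (y + y² + y³ + y⁴), the product of all factors after the first has coefficients 0,1,2,3,4,4,3,2,1,0 for degrees 0…9.
[y⁹] = 1·0 + 1·2 + 1·4 + 1·3 = 9.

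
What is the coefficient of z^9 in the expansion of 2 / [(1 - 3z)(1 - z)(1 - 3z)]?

The denominator gives the recurrence a_n = 7a_(n−1) − 15a_(n−2) + 9a_(n−3) for n ≥ 3; the numerator fixes a_0 = 2, a_1 = 14, a_2 = 68.
Iterating: 2, 14, 68, 284, 1094, 4010, 14216, 49208, 167306, 560966, so a_9 = 560966.

560966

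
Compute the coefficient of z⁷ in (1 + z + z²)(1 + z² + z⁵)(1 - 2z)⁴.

1

(1 + z + z²) has coefficients 1,1,1 for degrees 0…2.
(1 + z² + z⁵) has coefficients 1,0,1,0,0,1,0,0 for degrees 0…7.
Finally multiplying by (1 - 2z)⁴, the product of all factors after the first has coefficients 1,-8,25,-40,40,-31,8,24 for degrees 0…7.
[z⁷] = 1·24 + 1·8 + 1·(-31) = 1.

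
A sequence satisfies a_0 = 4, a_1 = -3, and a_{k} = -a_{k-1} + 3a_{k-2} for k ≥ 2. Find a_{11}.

-21957

The ordinary generating function has denominator 1 + y - 3y^2.
Iterating the recurrence: a_0,…,a_{11} = 4, -3, 15, -24, 69, -141, 348, -771, 1815, -4128, 9573, -21957.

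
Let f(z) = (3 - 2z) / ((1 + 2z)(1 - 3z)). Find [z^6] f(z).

The denominator gives the recurrence a_n = a_(n−1) + 6a_(n−2) for n ≥ 3; the numerator fixes a_0 = 3, a_1 = 1, a_2 = 19.
Iterating: 3, 1, 19, 25, 139, 289, 1123, so a_6 = 1123.

1123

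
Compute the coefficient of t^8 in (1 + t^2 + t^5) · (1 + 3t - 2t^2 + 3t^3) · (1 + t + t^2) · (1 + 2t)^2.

(1 + t^2 + t^5) has coefficients 1,0,1,0,0,1 for degrees 0…5.
(1 + 3t - 2t^2 + 3t^3) has coefficients 1,3,-2,3,0,0,0,0,0 for degrees 0…8.
Multiplying by (1 + t + t^2) gives running coefficients 1,4,2,4,1,3,0,0,0 for degrees 0…8.
Finally multiplying by (1 + 2t)^2, the product of all factors after the first has coefficients 1,8,22,28,25,23,16,12,0 for degrees 0…8.
[t^8] = 1·0 + 1·16 + 1·28 = 44.

44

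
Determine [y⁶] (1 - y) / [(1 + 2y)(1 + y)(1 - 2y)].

106

Partial fractions give a closed form: a_n = (3/2)·(-2)^n + (-2/3)·(-1)^n + (1/6)·2^n.
At n = 6: a_6 = 106.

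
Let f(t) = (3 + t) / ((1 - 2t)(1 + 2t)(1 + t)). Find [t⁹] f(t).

Partial fractions give a closed form: a_n = (7/6)·2^n + (5/2)·(-2)^n + (-2/3)·(-1)^n.
At n = 9: a_9 = -682.

-682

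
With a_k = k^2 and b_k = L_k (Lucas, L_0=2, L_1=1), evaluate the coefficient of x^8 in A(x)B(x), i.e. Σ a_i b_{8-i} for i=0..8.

697

This is [x^8] in the product of the two ordinary generating functions.
Σ = 0·47 + 1·29 + 4·18 + 9·11 + 16·7 + 25·4 + 36·3 + 49·1 + 64·2 = 697.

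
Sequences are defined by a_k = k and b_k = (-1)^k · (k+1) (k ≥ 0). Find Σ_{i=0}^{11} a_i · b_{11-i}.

The convolution is the x^11 coefficient of A(x)B(x).
Σ = 0·(-12) + 1·11 + 2·(-10) + 3·9 + 4·(-8) + 5·7 + 6·(-6) + 7·5 + 8·(-4) + 9·3 + 10·(-2) + 11·1 = 6.

6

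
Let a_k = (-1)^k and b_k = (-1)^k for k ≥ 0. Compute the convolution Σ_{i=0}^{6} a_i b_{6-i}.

The convolution is the t^6 coefficient of A(t)B(t).
Σ = 1·1 − 1·(-1) + 1·1 − 1·(-1) + 1·1 − 1·(-1) + 1·1 = 7.

7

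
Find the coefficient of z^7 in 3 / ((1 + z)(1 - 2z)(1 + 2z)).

The denominator gives the recurrence a_n = −a_(n−1) + 4a_(n−2) + 4a_(n−3) for n ≥ 3; the numerator fixes a_0 = 3, a_1 = -3, a_2 = 15.
Iterating: 3, -3, 15, -15, 63, -63, 255, -255, so a_7 = -255.

-255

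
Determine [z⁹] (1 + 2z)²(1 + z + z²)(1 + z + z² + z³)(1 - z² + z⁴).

(1 + 2z)² has coefficients 1,4,4 for degrees 0…2.
(1 + z + z²) has coefficients 1,1,1,0,0,0,0,0,0,0 for degrees 0…9.
Multiplying by (1 + z + z² + z³) gives running coefficients 1,2,3,3,2,1,0,0,0,0 for degrees 0…9.
Finally multiplying by (1 - z² + z⁴), the product of all factors after the first has coefficients 1,2,2,1,0,0,1,2,2,1 for degrees 0…9.
[z⁹] = 1·1 + 4·2 + 4·2 = 17.

17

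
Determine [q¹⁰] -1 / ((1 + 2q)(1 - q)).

Partial fractions give a closed form: a_n = (-2/3)·(-2)^n + (-1/3)·1^n.
At n = 10: a_10 = -683.

-683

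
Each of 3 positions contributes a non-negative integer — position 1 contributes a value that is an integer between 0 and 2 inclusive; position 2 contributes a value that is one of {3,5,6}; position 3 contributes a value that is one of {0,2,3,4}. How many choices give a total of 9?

6

The generating function for the choices is (1 + t + t²)·(t³ + t⁵ + t⁶)·(1 + t² + t³ + t⁴); the count is [t⁹].
(1 + t + t²) has coefficients 1,1,1 for degrees 0…2.
(t³ + t⁵ + t⁶) has coefficients 0,0,0,1,0,1,1,0,0,0 for degrees 0…9.
Finally multiplying by (1 + t² + t³ + t⁴), the product of all factors after the first has coefficients 0,0,0,1,0,2,2,2,2,2 for degrees 0…9.
[t⁹] = 1·2 + 1·2 + 1·2 = 6.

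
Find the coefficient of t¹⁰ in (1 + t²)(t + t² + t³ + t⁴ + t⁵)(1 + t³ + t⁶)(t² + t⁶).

6

(1 + t²) has coefficients 1,0,1 for degrees 0…2.
(t + t² + t³ + t⁴ + t⁵) has coefficients 0,1,1,1,1,1,0,0,0,0,0 for degrees 0…10.
Multiplying by (1 + t³ + t⁶) gives running coefficients 0,1,1,1,2,2,1,2,2,1,1 for degrees 0…10.
Finally multiplying by (t² + t⁶), the product of all factors after the first has coefficients 0,0,0,1,1,1,2,3,2,3,4 for degrees 0…10.
[t¹⁰] = 1·4 + 1·2 = 6.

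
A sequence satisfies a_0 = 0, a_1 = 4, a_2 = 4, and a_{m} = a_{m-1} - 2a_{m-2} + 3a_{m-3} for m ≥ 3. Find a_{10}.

The ordinary generating function has denominator 1 - t + 2t^2 - 3t^3.
Iterating the recurrence: a_0,…,a_{10} = 0, 4, 4, -4, 0, 20, 8, -32, 12, 100, -20.

-20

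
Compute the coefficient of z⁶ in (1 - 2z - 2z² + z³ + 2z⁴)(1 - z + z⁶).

(1 - 2z - 2z² + z³ + 2z⁴) has coefficients 1,-2,-2,1,2 for degrees 0…4.
(1 - z + z⁶) has coefficients 1,-1,0,0,0,0,1 for degrees 0…6.
[z⁶] = 1·1 − 2·0 − 2·0 + 1·0 + 2·0 = 1.

1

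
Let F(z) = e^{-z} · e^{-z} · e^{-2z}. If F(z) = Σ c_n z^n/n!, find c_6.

The EGF product rule gives c_6 = Σ_{k_1+k_2+k_3=6} C(6; k_1,k_2,k_3) · ∏ g_i(k_i), where e^{-z} gives (-1)^k; e^{-z} gives (-1)^k; e^{-2z} gives (-2)^k.
g_1(k) for k = 0…6: 1, -1, 1, -1, 1, -1, 1.
g_2(k) for k = 0…6: 1, -1, 1, -1, 1, -1, 1.
g_3(k) for k = 0…6: 1, -2, 4, -8, 16, -32, 64.
First combine the last two factors: h(k) = Σ_j C(k,j)·g_2(j)·g_3(k−j) for k = 0…6: 1, -3, 9, -27, 81, -243, 729.
c_6 = Σ_k C(6,k)·g_1(k)·h(6−k) = 1·1·729 + 6·(-1)·(-243) + 15·1·81 + 20·(-1)·(-27) + 15·1·9 + 6·(-1)·(-3) + 1·1·1 = 729 + 1458 + 1215 + 540 + 135 + 18 + 1 = 4096.

4096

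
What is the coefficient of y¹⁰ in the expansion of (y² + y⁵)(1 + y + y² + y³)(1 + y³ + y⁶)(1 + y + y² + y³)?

10

(y² + y⁵) has coefficients 0,0,1,0,0,1 for degrees 0…5.
(1 + y + y² + y³) has coefficients 1,1,1,1,0,0,0,0,0,0,0 for degrees 0…10.
Multiplying by (1 + y³ + y⁶) gives running coefficients 1,1,1,2,1,1,2,1,1,1,0 for degrees 0…10.
Finally multiplying by (1 + y + y² + y³), the product of all factors after the first has coefficients 1,2,3,5,5,5,6,5,5,5,3 for degrees 0…10.
[y¹⁰] = 1·5 + 1·5 = 10.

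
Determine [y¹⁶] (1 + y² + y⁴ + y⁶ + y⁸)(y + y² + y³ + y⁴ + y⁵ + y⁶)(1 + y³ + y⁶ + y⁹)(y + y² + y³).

26

(1 + y² + y⁴ + y⁶ + y⁸) has coefficients 1,0,1,0,1,0,1,0,1 for degrees 0…8.
(y + y² + y³ + y⁴ + y⁵ + y⁶) has coefficients 0,1,1,1,1,1,1,0,0,0,0,0,0,0,0,0,0 for degrees 0…16.
Multiplying by (1 + y³ + y⁶ + y⁹) gives running coefficients 0,1,1,1,2,2,2,2,2,2,2,2,2,1,1,1,0 for degrees 0…16.
Finally multiplying by (y + y² + y³), the product of all factors after the first has coefficients 0,0,1,2,3,4,5,6,6,6,6,6,6,6,5,4,3 for degrees 0…16.
[y¹⁶] = 1·3 + 1·5 + 1·6 + 1·6 + 1·6 = 26.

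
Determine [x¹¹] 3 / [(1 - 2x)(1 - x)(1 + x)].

Partial fractions give a closed form: a_n = (4)·2^n + (-3/2)·1^n + (1/2)·(-1)^n.
At n = 11: a_11 = 8190.

8190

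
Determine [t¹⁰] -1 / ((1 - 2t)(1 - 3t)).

The denominator gives the recurrence a_n = 5a_(n−1) − 6a_(n−2) for n ≥ 2; the numerator fixes a_0 = -1, a_1 = -5.
Iterating: -1, -5, -19, -65, -211, -665, -2059, -6305, -19171, -58025, -175099, so a_10 = -175099.

-175099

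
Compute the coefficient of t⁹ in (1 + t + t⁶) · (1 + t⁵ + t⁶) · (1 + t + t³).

(1 + t + t⁶) has coefficients 1,1,0,0,0,0,1 for degrees 0…6.
(1 + t⁵ + t⁶) has coefficients 1,0,0,0,0,1,1,0,0,0 for degrees 0…9.
Finally multiplying by (1 + t + t³), the product of all factors after the first has coefficients 1,1,0,1,0,1,2,1,1,1 for degrees 0…9.
[t⁹] = 1·1 + 1·1 + 1·1 = 3.

3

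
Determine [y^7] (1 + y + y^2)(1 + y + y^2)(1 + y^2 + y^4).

(1 + y + y^2) has coefficients 1,1,1 for degrees 0…2.
(1 + y + y^2) has coefficients 1,1,1,0,0,0,0,0 for degrees 0…7.
Finally multiplying by (1 + y^2 + y^4), the product of all factors after the first has coefficients 1,1,2,1,2,1,1,0 for degrees 0…7.
[y^7] = 1·0 + 1·1 + 1·1 = 2.

2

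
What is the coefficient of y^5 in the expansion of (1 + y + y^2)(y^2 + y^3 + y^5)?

(1 + y + y^2) has coefficients 1,1,1 for degrees 0…2.
(y^2 + y^3 + y^5) has coefficients 0,0,1,1,0,1 for degrees 0…5.
[y^5] = 1·1 + 1·0 + 1·1 = 2.

2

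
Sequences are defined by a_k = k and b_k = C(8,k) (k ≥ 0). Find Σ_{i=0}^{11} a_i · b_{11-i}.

Write out a_i and b_{11-i} for i = 0,…,11 and sum the products.
Σ = 0·0 + 1·0 + 2·0 + 3·1 + 4·8 + 5·28 + 6·56 + 7·70 + 8·56 + 9·28 + 10·8 + 11·1 = 1792.

1792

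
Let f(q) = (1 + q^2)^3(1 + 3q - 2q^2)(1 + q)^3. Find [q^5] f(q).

28

(1 + q^2)^3 has coefficients 1,0,3,0,3,0 for degrees 0…5.
(1 + 3q - 2q^2) has coefficients 1,3,-2,0,0,0 for degrees 0…5.
Finally multiplying by (1 + q)^3, the product of all factors after the first has coefficients 1,6,10,4,-3,-2 for degrees 0…5.
[q^5] = 1·(-2) + 3·4 + 3·6 = 28.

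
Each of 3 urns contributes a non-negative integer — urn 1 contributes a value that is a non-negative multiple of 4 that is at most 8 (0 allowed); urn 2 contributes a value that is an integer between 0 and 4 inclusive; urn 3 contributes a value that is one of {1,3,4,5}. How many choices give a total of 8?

5

The generating function for the choices is (1 + y^4 + y^8)·(1 + y + y^2 + y^3 + y^4)·(y + y^3 + y^4 + y^5); the count is [y^8].
(1 + y^4 + y^8) has coefficients 1,0,0,0,1,0,0,0,1 for degrees 0…8.
(1 + y + y^2 + y^3 + y^4) has coefficients 1,1,1,1,1,0,0,0,0 for degrees 0…8.
Finally multiplying by (y + y^3 + y^4 + y^5), the product of all factors after the first has coefficients 0,1,1,2,3,4,3,3,2 for degrees 0…8.
[y^8] = 1·2 + 1·3 + 1·0 = 5.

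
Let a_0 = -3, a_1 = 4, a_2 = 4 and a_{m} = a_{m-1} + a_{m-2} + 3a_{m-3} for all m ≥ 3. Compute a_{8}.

The ordinary generating function has denominator 1 - q - q^2 - 3q^3.
Iterating the recurrence: a_0,…,a_{8} = -3, 4, 4, -1, 15, 26, 38, 109, 225.

225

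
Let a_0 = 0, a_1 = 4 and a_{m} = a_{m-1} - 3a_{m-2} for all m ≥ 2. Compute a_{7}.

52

The ordinary generating function has denominator 1 - z + 3z^2.
Iterating the recurrence: a_0,…,a_{7} = 0, 4, 4, -8, -20, 4, 64, 52.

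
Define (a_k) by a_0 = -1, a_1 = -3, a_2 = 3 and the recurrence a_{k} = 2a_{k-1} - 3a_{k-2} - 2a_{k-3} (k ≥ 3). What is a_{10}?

2675

The ordinary generating function has denominator 1 - 2z + 3z^2 + 2z^3.
Iterating the recurrence: a_0,…,a_{10} = -1, -3, 3, 17, 31, 5, -117, -311, -281, 605, 2675.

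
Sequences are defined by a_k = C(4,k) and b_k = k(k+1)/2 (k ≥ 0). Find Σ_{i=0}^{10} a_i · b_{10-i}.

584

This is [x^10] in the product of the two ordinary generating functions.
Σ = 1·55 + 4·45 + 6·36 + 4·28 + 1·21 + 0·15 + 0·10 + 0·6 + 0·3 + 0·1 + 0·0 = 584.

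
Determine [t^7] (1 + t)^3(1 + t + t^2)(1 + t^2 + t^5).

(1 + t)^3 has coefficients 1,3,3,1 for degrees 0…3.
(1 + t + t^2) has coefficients 1,1,1,0,0,0,0,0 for degrees 0…7.
Finally multiplying by (1 + t^2 + t^5), the product of all factors after the first has coefficients 1,1,2,1,1,1,1,1 for degrees 0…7.
[t^7] = 1·1 + 3·1 + 3·1 + 1·1 = 8.

8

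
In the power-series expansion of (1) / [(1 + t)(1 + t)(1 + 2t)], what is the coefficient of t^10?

The denominator gives the recurrence a_n = −4a_(n−1) − 5a_(n−2) − 2a_(n−3) for n ≥ 3; the numerator fixes a_0 = 1, a_1 = -4, a_2 = 11.
Iterating: 1, -4, 11, -26, 57, -120, 247, -502, 1013, -2036, 4083, so a_10 = 4083.

4083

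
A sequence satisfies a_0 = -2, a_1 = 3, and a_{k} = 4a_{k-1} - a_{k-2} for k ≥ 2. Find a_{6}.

2758

The ordinary generating function has denominator 1 - 4x + x^2.
Iterating the recurrence: a_0,…,a_{6} = -2, 3, 14, 53, 198, 739, 2758.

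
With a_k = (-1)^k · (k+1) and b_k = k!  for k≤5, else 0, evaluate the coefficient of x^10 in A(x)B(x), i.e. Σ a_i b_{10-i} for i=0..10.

-581

Write out a_i and b_{10-i} for i = 0,…,10 and sum the products.
Σ = 1·0 − 2·0 + 3·0 − 4·0 + 5·0 − 6·120 + 7·24 − 8·6 + 9·2 − 10·1 + 11·1 = -581.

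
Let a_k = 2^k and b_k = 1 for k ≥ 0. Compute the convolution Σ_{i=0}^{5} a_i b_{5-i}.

This is [x^5] in the product of the two ordinary generating functions.
Σ = 1·1 + 2·1 + 4·1 + 8·1 + 16·1 + 32·1 = 63.

63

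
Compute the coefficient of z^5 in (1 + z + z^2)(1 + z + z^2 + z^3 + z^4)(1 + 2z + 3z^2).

(1 + z + z^2) has coefficients 1,1,1 for degrees 0…2.
(1 + z + z^2 + z^3 + z^4) has coefficients 1,1,1,1,1,0 for degrees 0…5.
Finally multiplying by (1 + 2z + 3z^2), the product of all factors after the first has coefficients 1,3,6,6,6,5 for degrees 0…5.
[z^5] = 1·5 + 1·6 + 1·6 = 17.

17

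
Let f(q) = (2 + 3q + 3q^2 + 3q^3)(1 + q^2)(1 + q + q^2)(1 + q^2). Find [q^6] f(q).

20

(2 + 3q + 3q^2 + 3q^3) has coefficients 2,3,3,3 for degrees 0…3.
(1 + q^2) has coefficients 1,0,1,0,0,0,0 for degrees 0…6.
Multiplying by (1 + q + q^2) gives running coefficients 1,1,2,1,1,0,0 for degrees 0…6.
Finally multiplying by (1 + q^2), the product of all factors after the first has coefficients 1,1,3,2,3,1,1 for degrees 0…6.
[q^6] = 2·1 + 3·1 + 3·3 + 3·2 = 20.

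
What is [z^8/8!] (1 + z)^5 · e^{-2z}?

The EGF product rule gives c_8 = Σ_{k_1+k_2=8} C(8; k_1,k_2) · ∏ g_i(k_i), where (1+z)^5 gives the falling factorial (5)_k; e^{-2z} gives (-2)^k.
g_1(k) for k = 0…8: 1, 5, 20, 60, 120, 120, 0, 0, 0.
g_2(k) for k = 0…8: 1, -2, 4, -8, 16, -32, 64, -128, 256.
c_8 = Σ_k C(8,k)·g_1(k)·g_2(8−k) = 1·1·256 + 8·5·(-128) + 28·20·64 + 56·60·(-32) + 70·120·16 + 56·120·(-8) = 256 − 5120 + 35840 − 107520 + 134400 − 53760 = 4096.

4096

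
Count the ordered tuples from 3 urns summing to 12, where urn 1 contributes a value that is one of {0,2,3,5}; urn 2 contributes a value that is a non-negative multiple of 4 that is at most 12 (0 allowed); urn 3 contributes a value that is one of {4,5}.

2

The generating function for the choices is (1 + y^2 + y^3 + y^5)·(1 + y^4 + y^8 + y^12)·(y^4 + y^5); the count is [y^12].
(1 + y^2 + y^3 + y^5) has coefficients 1,0,1,1,0,1 for degrees 0…5.
(1 + y^4 + y^8 + y^12) has coefficients 1,0,0,0,1,0,0,0,1,0,0,0,1 for degrees 0…12.
Finally multiplying by (y^4 + y^5), the product of all factors after the first has coefficients 0,0,0,0,1,1,0,0,1,1,0,0,1 for degrees 0…12.
[y^12] = 1·1 + 1·0 + 1·1 + 1·0 = 2.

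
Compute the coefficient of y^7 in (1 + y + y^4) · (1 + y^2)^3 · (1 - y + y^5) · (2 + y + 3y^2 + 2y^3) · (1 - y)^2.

(1 + y + y^4) has coefficients 1,1,0,0,1 for degrees 0…4.
(1 + y^2)^3 has coefficients 1,0,3,0,3,0,1,0 for degrees 0…7.
Multiplying by (1 - y + y^5) gives running coefficients 1,-1,3,-3,3,-2,1,2 for degrees 0…7.
Multiplying by (2 + y + 3y^2 + 2y^3) gives running coefficients 2,-1,8,-4,10,-4,3,5 for degrees 0…7.
Finally multiplying by (1 - y)^2, the product of all factors after the first has coefficients 2,-5,12,-21,26,-28,21,-5 for degrees 0…7.
[y^7] = 1·(-5) + 1·21 + 1·(-21) = -5.

-5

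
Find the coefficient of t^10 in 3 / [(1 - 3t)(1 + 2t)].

107517

Partial fractions give a closed form: a_n = (9/5)·3^n + (6/5)·(-2)^n.
At n = 10: a_10 = 107517.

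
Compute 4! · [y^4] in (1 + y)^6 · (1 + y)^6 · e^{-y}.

The EGF product rule gives c_4 = Σ_{k_1+k_2+k_3=4} C(4; k_1,k_2,k_3) · ∏ g_i(k_i), where (1+y)^6 gives the falling factorial (6)_k; (1+y)^6 gives the falling factorial (6)_k; e^{-y} gives (-1)^k.
g_1(k) for k = 0…4: 1, 6, 30, 120, 360.
g_2(k) for k = 0…4: 1, 6, 30, 120, 360.
g_3(k) for k = 0…4: 1, -1, 1, -1, 1.
First combine the last two factors: h(k) = Σ_j C(k,j)·g_2(j)·g_3(k−j) for k = 0…4: 1, 5, 19, 47, 37.
c_4 = Σ_k C(4,k)·g_1(k)·h(4−k) = 1·1·37 + 4·6·47 + 6·30·19 + 4·120·5 + 1·360·1 = 37 + 1128 + 3420 + 2400 + 360 = 7345.

7345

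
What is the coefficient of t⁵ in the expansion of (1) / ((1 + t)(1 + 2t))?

Partial fractions give a closed form: a_n = (-1)·(-1)^n + (2)·(-2)^n.
At n = 5: a_5 = -63.

-63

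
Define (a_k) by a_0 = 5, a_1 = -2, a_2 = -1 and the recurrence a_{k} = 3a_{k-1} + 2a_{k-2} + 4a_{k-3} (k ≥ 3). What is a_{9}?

The ordinary generating function has denominator 1 - 3z - 2z^2 - 4z^3.
Iterating the recurrence: a_0,…,a_{9} = 5, -2, -1, 13, 29, 109, 437, 1645, 6245, 23773.

23773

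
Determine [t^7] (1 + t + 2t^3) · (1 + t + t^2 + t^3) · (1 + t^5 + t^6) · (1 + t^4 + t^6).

10

(1 + t + 2t^3) has coefficients 1,1,0,2 for degrees 0…3.
(1 + t + t^2 + t^3) has coefficients 1,1,1,1,0,0,0,0 for degrees 0…7.
Multiplying by (1 + t^5 + t^6) gives running coefficients 1,1,1,1,0,1,2,2 for degrees 0…7.
Finally multiplying by (1 + t^4 + t^6), the product of all factors after the first has coefficients 1,1,1,1,1,2,4,4 for degrees 0…7.
[t^7] = 1·4 + 1·4 + 2·1 = 10.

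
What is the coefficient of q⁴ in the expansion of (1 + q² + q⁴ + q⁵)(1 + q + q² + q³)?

2

(1 + q² + q⁴ + q⁵) has coefficients 1,0,1,0,1 for degrees 0…4.
(1 + q + q² + q³) has coefficients 1,1,1,1,0 for degrees 0…4.
[q⁴] = 1·0 + 1·1 + 1·1 = 2.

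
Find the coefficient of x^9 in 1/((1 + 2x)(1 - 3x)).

Partial fractions give a closed form: a_n = (2/5)·(-2)^n + (3/5)·3^n.
At n = 9: a_9 = 11605.

11605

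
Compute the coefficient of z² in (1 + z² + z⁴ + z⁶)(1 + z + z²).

2

(1 + z² + z⁴ + z⁶) has coefficients 1,0,1 for degrees 0…2.
(1 + z + z²) has coefficients 1,1,1 for degrees 0…2.
[z²] = 1·1 + 1·1 = 2.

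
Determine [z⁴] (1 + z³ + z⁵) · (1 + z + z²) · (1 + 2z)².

9

(1 + z³ + z⁵) has coefficients 1,0,0,1,0 for degrees 0…4.
(1 + z + z²) has coefficients 1,1,1,0,0 for degrees 0…4.
Finally multiplying by (1 + 2z)², the product of all factors after the first has coefficients 1,5,9,8,4 for degrees 0…4.
[z⁴] = 1·4 + 1·5 = 9.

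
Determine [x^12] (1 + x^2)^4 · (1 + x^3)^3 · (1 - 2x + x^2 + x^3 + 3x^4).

68

(1 + x^2)^4 has coefficients 1,0,4,0,6,0,4,0,1 for degrees 0…8.
(1 + x^3)^3 has coefficients 1,0,0,3,0,0,3,0,0,1,0,0,0 for degrees 0…12.
Finally multiplying by (1 - 2x + x^2 + x^3 + 3x^4), the product of all factors after the first has coefficients 1,-2,1,4,-3,3,6,3,3,4,7,1,1 for degrees 0…12.
[x^12] = 1·1 + 4·7 + 6·3 + 4·6 + 1·(-3) = 68.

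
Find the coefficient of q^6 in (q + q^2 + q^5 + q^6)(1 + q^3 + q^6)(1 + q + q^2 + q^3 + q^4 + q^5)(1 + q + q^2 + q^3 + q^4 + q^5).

19

(q + q^2 + q^5 + q^6) has coefficients 0,1,1,0,0,1,1 for degrees 0…6.
(1 + q^3 + q^6) has coefficients 1,0,0,1,0,0,1 for degrees 0…6.
Multiplying by (1 + q + q^2 + q^3 + q^4 + q^5) gives running coefficients 1,1,1,2,2,2,2 for degrees 0…6.
Finally multiplying by (1 + q + q^2 + q^3 + q^4 + q^5), the product of all factors after the first has coefficients 1,2,3,5,7,9,10 for degrees 0…6.
[q^6] = 1·9 + 1·7 + 1·2 + 1·1 = 19.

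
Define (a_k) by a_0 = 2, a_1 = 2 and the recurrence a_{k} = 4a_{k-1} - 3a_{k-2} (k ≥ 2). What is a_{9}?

2

The ordinary generating function has denominator 1 - 4y + 3y^2.
Iterating the recurrence: a_0,…,a_{9} = 2, 2, 2, 2, 2, 2, 2, 2, 2, 2.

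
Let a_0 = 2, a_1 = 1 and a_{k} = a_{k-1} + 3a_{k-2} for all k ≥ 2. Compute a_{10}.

4207

The ordinary generating function has denominator 1 - y - 3y^2.
Iterating the recurrence: a_0,…,a_{10} = 2, 1, 7, 10, 31, 61, 154, 337, 799, 1810, 4207.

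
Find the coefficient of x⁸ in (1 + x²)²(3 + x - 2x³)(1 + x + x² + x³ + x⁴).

-2

(1 + x²)² has coefficients 1,0,2,0,1 for degrees 0…4.
(3 + x - 2x³) has coefficients 3,1,0,-2,0,0,0,0,0 for degrees 0…8.
Finally multiplying by (1 + x + x² + x³ + x⁴), the product of all factors after the first has coefficients 3,4,4,2,2,-1,-2,-2,0 for degrees 0…8.
[x⁸] = 1·0 + 2·(-2) + 1·2 = -2.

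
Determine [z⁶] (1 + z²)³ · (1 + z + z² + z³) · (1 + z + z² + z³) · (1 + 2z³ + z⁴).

46

(1 + z²)³ has coefficients 1,0,3,0,3,0,1 for degrees 0…6.
(1 + z + z² + z³) has coefficients 1,1,1,1,0,0,0 for degrees 0…6.
Multiplying by (1 + z + z² + z³) gives running coefficients 1,2,3,4,3,2,1 for degrees 0…6.
Finally multiplying by (1 + 2z³ + z⁴), the product of all factors after the first has coefficients 1,2,3,6,8,10,12 for degrees 0…6.
[z⁶] = 1·12 + 3·8 + 3·3 + 1·1 = 46.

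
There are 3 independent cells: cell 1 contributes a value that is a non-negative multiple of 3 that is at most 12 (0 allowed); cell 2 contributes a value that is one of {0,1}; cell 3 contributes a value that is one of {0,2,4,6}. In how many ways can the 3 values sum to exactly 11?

2

The generating function for the choices is (1 + y^3 + y^6 + y^9 + y^12)·(1 + y)·(1 + y^2 + y^4 + y^6); the count is [y^11].
(1 + y^3 + y^6 + y^9 + y^12) has coefficients 1,0,0,1,0,0,1,0,0,1,0,0 for degrees 0…11.
(1 + y) has coefficients 1,1,0,0,0,0,0,0,0,0,0,0 for degrees 0…11.
Finally multiplying by (1 + y^2 + y^4 + y^6), the product of all factors after the first has coefficients 1,1,1,1,1,1,1,1,0,0,0,0 for degrees 0…11.
[y^11] = 1·0 + 1·0 + 1·1 + 1·1 = 2.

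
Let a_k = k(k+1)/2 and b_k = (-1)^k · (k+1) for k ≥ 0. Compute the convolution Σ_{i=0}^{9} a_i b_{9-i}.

This is [x^9] in the product of the two ordinary generating functions.
Σ = 0·(-10) + 1·9 + 3·(-8) + 6·7 + 10·(-6) + 15·5 + 21·(-4) + 28·3 + 36·(-2) + 45·1 = 15.

15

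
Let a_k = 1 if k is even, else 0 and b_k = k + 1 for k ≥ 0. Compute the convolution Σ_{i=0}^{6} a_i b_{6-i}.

16

This is [x^6] in the product of the two ordinary generating functions.
Σ = 1·7 + 0·6 + 1·5 + 0·4 + 1·3 + 0·2 + 1·1 = 16.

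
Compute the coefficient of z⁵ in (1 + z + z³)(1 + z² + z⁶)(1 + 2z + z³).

(1 + z + z³) has coefficients 1,1,0,1 for degrees 0…3.
(1 + z² + z⁶) has coefficients 1,0,1,0,0,0 for degrees 0…5.
Finally multiplying by (1 + 2z + z³), the product of all factors after the first has coefficients 1,2,1,3,0,1 for degrees 0…5.
[z⁵] = 1·1 + 1·0 + 1·1 = 2.

2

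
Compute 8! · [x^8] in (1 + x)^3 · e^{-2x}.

The EGF product rule gives c_8 = Σ_{k_1+k_2=8} C(8; k_1,k_2) · ∏ g_i(k_i), where (1+x)^3 gives the falling factorial (3)_k; e^{-2x} gives (-2)^k.
g_1(k) for k = 0…8: 1, 3, 6, 6, 0, 0, 0, 0, 0.
g_2(k) for k = 0…8: 1, -2, 4, -8, 16, -32, 64, -128, 256.
c_8 = Σ_k C(8,k)·g_1(k)·g_2(8−k) = 1·1·256 + 8·3·(-128) + 28·6·64 + 56·6·(-32) = 256 − 3072 + 10752 − 10752 = -2816.

-2816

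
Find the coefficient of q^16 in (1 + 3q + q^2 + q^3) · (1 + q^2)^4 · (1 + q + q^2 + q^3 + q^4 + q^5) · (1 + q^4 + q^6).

96

(1 + 3q + q^2 + q^3) has coefficients 1,3,1,1 for degrees 0…3.
(1 + q^2)^4 has coefficients 1,0,4,0,6,0,4,0,1,0,0,0,0,0,0,0,0 for degrees 0…16.
Multiplying by (1 + q + q^2 + q^3 + q^4 + q^5) gives running coefficients 1,1,5,5,11,11,14,14,11,11,5,5,1,1,0,0,0 for degrees 0…16.
Finally multiplying by (1 + q^4 + q^6), the product of all factors after the first has coefficients 1,1,5,5,12,12,20,20,27,27,30,30,26,26,16,16,6 for degrees 0…16.
[q^16] = 1·6 + 3·16 + 1·16 + 1·26 = 96.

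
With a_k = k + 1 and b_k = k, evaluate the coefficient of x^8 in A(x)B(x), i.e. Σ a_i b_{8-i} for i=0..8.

120

This is [x^8] in the product of the two ordinary generating functions.
Σ = 1·8 + 2·7 + 3·6 + 4·5 + 5·4 + 6·3 + 7·2 + 8·1 + 9·0 = 120.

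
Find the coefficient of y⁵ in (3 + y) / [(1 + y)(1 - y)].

Partial fractions give a closed form: a_n = (1)·(-1)^n + (2)·1^n.
At n = 5: a_5 = 1.

1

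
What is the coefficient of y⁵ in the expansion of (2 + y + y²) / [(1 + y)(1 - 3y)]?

The denominator gives the recurrence a_n = 2a_(n−1) + 3a_(n−2) for n ≥ 3; the numerator fixes a_0 = 2, a_1 = 5, a_2 = 17.
Iterating: 2, 5, 17, 49, 149, 445, so a_5 = 445.

445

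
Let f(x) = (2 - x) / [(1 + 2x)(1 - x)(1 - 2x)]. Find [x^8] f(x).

597

Partial fractions give a closed form: a_n = (5/6)·(-2)^n + (-1/3)·1^n + (3/2)·2^n.
At n = 8: a_8 = 597.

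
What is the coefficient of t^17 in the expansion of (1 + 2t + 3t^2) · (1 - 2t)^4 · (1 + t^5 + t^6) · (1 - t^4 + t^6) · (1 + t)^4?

(1 + 2t + 3t^2) has coefficients 1,2,3 for degrees 0…2.
(1 - 2t)^4 has coefficients 1,-8,24,-32,16,0,0,0,0,0,0,0,0,0,0,0,0,0 for degrees 0…17.
Multiplying by (1 + t^5 + t^6) gives running coefficients 1,-8,24,-32,16,1,-7,16,-8,-16,16,0,0,0,0,0,0,0 for degrees 0…17.
Multiplying by (1 - t^4 + t^6) gives running coefficients 1,-8,24,-32,15,9,-30,40,0,-49,39,-15,1,32,-24,-16,16,0 for degrees 0…17.
Finally multiplying by (1 + t)^4, the product of all factors after the first has coefficients 1,-4,-2,20,0,-35,-8,2,31,80,-27,-113,-21,53,89,69,-63,-96 for degrees 0…17.
[t^17] = 1·(-96) + 2·(-63) + 3·69 = -15.

-15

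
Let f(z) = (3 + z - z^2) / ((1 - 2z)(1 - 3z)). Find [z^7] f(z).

The denominator gives the recurrence a_n = 5a_(n−1) − 6a_(n−2) for n ≥ 3; the numerator fixes a_0 = 3, a_1 = 16, a_2 = 61.
Iterating: 3, 16, 61, 209, 679, 2141, 6631, 20309, so a_7 = 20309.

20309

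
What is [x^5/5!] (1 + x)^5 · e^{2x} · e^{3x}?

61870

The EGF product rule gives c_5 = Σ_{k_1+k_2+k_3=5} C(5; k_1,k_2,k_3) · ∏ g_i(k_i), where (1+x)^5 gives the falling factorial (5)_k; e^{2x} gives (2)^k; e^{3x} gives (3)^k.
g_1(k) for k = 0…5: 1, 5, 20, 60, 120, 120.
g_2(k) for k = 0…5: 1, 2, 4, 8, 16, 32.
g_3(k) for k = 0…5: 1, 3, 9, 27, 81, 243.
First combine the last two factors: h(k) = Σ_j C(k,j)·g_2(j)·g_3(k−j) for k = 0…5: 1, 5, 25, 125, 625, 3125.
c_5 = Σ_k C(5,k)·g_1(k)·h(5−k) = 1·1·3125 + 5·5·625 + 10·20·125 + 10·60·25 + 5·120·5 + 1·120·1 = 3125 + 15625 + 25000 + 15000 + 3000 + 120 = 61870.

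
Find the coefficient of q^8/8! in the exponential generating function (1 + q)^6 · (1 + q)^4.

1814400

The EGF product rule gives c_8 = Σ_{k_1+k_2=8} C(8; k_1,k_2) · ∏ g_i(k_i), where (1+q)^6 gives the falling factorial (6)_k; (1+q)^4 gives the falling factorial (4)_k.
g_1(k) for k = 0…8: 1, 6, 30, 120, 360, 720, 720, 0, 0.
g_2(k) for k = 0…8: 1, 4, 12, 24, 24, 0, 0, 0, 0.
c_8 = Σ_k C(8,k)·g_1(k)·g_2(8−k) = 70·360·24 + 56·720·24 + 28·720·12 = 604800 + 967680 + 241920 = 1814400.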